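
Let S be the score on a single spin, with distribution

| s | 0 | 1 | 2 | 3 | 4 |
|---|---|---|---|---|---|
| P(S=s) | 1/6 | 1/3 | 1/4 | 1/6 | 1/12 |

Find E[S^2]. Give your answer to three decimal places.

E[S^2] = Σ s^2·P(S=s)
 = 0·1/6 + 1·1/3 + 4·1/4 + 9·1/6 + 16·1/12
 = 0 + 1/3 + 1 + 3/2 + 4/3
 = 25/6

4.167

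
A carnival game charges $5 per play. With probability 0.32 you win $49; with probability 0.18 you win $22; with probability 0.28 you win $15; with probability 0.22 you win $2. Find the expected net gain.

E[payout] = 49·0.32 + 22·0.18 + 15·0.28 + 2·0.22
 = 15.68 + 3.96 + 4.2 + 0.44
 = 24.28
Net = 24.28 - 5 = 19.28

19.28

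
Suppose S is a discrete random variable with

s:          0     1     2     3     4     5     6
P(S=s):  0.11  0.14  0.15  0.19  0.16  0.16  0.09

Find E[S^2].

E[S^2] = Σ s^2·P(S=s)
 = 0·0.11 + 1·0.14 + 4·0.15 + 9·0.19 + 16·0.16 + 25·0.16 + 36·0.09
 = 0 + 0.14 + 0.6 + 1.71 + 2.56 + 4 + 3.24
 = 12.25

12.25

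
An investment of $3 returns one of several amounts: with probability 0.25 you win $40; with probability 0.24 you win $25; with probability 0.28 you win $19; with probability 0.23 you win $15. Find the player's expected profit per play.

21.77

E[payout] = 40·0.25 + 25·0.24 + 19·0.28 + 15·0.23
 = 10 + 6 + 5.32 + 3.45
 = 24.77
Net = 24.77 - 3 = 21.77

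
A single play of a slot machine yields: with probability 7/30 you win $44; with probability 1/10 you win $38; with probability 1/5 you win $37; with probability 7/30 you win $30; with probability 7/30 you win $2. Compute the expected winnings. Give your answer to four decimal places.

E[payout] = 44·7/30 + 38·1/10 + 37·1/5 + 30·7/30 + 2·7/30
 = 154/15 + 19/5 + 37/5 + 7 + 7/15
 = 434/15

28.9333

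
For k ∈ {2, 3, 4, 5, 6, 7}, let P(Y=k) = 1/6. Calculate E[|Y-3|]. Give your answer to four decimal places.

E[|Y-3|] = Σ |y-3|·P(Y=y)
 = 1·1/6 + 0·1/6 + 1·1/6 + 2·1/6 + 3·1/6 + 4·1/6
 = 1/6 + 0 + 1/6 + 1/3 + 1/2 + 2/3
 = 11/6

1.8333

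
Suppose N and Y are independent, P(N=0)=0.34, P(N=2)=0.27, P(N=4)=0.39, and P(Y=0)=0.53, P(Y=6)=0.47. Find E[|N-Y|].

E[|N-Y|] = Σ_n Σ_y |n-y| · P(N=n)P(Y=y)
 = 0·0.1802 + 6·0.1598 + 2·0.1431 + 4·0.1269 + 4·0.2067 + 2·0.1833
 = 0 + 0.9588 + 0.2862 + 0.5076 + 0.8268 + 0.3666
 = 2.946

2.946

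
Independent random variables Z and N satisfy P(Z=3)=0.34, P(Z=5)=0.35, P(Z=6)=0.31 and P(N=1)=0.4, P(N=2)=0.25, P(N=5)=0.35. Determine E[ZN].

12.2695

E[ZN] = Σ_z Σ_n zn · P(Z=z)P(N=n)
 = 3·0.136 + 6·0.085 + 15·0.119 + 5·0.14 + 10·0.0875 + 25·0.1225 + 6·0.124 + 12·0.0775 + 30·0.1085
 = 0.408 + 0.51 + 1.785 + 0.7 + 0.875 + 3.0625 + 0.744 + 0.93 + 3.255
 = 12.2695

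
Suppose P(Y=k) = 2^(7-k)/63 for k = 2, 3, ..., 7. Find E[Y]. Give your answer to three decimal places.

E[Y] = Σ y·P(Y=y)
 = 2·32/63 + 3·16/63 + 4·8/63 + 5·4/63 + 6·2/63 + 7·1/63
 = 64/63 + 16/21 + 32/63 + 20/63 + 4/21 + 1/9
 = 61/21

2.905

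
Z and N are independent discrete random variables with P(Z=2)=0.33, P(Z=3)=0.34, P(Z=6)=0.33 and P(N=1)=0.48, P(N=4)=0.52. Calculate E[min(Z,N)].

2.04

E[min(Z,N)] = Σ_z Σ_n min(z,n) · P(Z=z)P(N=n)
 = 1·0.1584 + 2·0.1716 + 1·0.1632 + 3·0.1768 + 1·0.1584 + 4·0.1716
 = 0.1584 + 0.3432 + 0.1632 + 0.5304 + 0.1584 + 0.6864
 = 2.04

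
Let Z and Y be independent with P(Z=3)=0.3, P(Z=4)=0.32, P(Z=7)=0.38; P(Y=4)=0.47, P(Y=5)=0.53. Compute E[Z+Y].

E[Z+Y] = Σ_z Σ_y (z+y) · P(Z=z)P(Y=y)
 = 7·0.141 + 8·0.159 + 8·0.1504 + 9·0.1696 + 11·0.1786 + 12·0.2014
 = 0.987 + 1.272 + 1.2032 + 1.5264 + 1.9646 + 2.4168
 = 9.37

9.37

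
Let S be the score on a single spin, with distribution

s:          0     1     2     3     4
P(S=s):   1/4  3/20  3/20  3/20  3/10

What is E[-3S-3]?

E[-3S-3] = Σ (-3s-3)·P(S=s)
 = (-3)·1/4 + (-6)·3/20 + (-9)·3/20 + (-12)·3/20 + (-15)·3/10
 = (-3/4) + (-9/10) + (-27/20) + (-9/5) + (-9/2)
 = -93/10

-9.3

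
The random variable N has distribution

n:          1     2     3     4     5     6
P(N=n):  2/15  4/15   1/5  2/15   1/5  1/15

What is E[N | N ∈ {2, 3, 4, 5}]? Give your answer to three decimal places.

3.333

P(N ∈ {2, 3, 4, 5}) = 4/15 + 1/5 + 2/15 + 1/5 = 4/5.
E[N | N ∈ {2, 3, 4, 5}] = [2·4/15 + 3·1/5 + 4·2/15 + 5·1/5] / (4/5)
 = 8/3 / (4/5)
 = 10/3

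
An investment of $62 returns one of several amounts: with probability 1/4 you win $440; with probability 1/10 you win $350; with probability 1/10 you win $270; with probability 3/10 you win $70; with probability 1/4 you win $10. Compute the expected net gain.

E[payout] = 440·1/4 + 350·1/10 + 270·1/10 + 70·3/10 + 10·1/4
 = 110 + 35 + 27 + 21 + 5/2
 = 391/2
Net = 391/2 - 62 = 267/2

133.5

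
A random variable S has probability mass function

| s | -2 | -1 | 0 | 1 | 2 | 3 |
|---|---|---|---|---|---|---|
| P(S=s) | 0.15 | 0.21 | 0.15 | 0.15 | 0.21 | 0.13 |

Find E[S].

E[S] = Σ s·P(S=s)
 = (-2)·0.15 + (-1)·0.21 + 0·0.15 + 1·0.15 + 2·0.21 + 3·0.13
 = (-0.3) + (-0.21) + 0 + 0.15 + 0.42 + 0.39
 = 0.45

0.45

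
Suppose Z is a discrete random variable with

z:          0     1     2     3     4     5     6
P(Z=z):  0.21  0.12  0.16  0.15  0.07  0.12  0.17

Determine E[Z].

E[Z] = Σ z·P(Z=z)
 = 0·0.21 + 1·0.12 + 2·0.16 + 3·0.15 + 4·0.07 + 5·0.12 + 6·0.17
 = 0 + 0.12 + 0.32 + 0.45 + 0.28 + 0.6 + 1.02
 = 2.79

2.79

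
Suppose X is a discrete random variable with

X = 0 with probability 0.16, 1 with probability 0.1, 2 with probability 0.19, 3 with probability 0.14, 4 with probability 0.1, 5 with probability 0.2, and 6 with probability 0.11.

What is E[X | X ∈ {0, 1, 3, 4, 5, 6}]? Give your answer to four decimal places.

3.1852

P(X ∈ {0, 1, 3, 4, 5, 6}) = 0.16 + 0.1 + 0.14 + 0.1 + 0.2 + 0.11 = 0.81.
E[X | X ∈ {0, 1, 3, 4, 5, 6}] = [0·0.16 + 1·0.1 + 3·0.14 + 4·0.1 + 5·0.2 + 6·0.11] / 0.81
 = 2.58 / 0.81
 = 86/27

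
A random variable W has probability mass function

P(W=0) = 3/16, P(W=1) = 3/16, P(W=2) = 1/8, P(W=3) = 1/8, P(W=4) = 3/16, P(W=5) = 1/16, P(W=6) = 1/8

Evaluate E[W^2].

10.875

E[W^2] = Σ w^2·P(W=w)
 = 0·3/16 + 1·3/16 + 4·1/8 + 9·1/8 + 16·3/16 + 25·1/16 + 36·1/8
 = 0 + 3/16 + 1/2 + 9/8 + 3 + 25/16 + 9/2
 = 87/8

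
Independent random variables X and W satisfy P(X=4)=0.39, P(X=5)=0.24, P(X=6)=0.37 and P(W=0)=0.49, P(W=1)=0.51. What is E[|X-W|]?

E[|X-W|] = Σ_x Σ_w |x-w| · P(X=x)P(W=w)
 = 4·0.1911 + 3·0.1989 + 5·0.1176 + 4·0.1224 + 6·0.1813 + 5·0.1887
 = 0.7644 + 0.5967 + 0.588 + 0.4896 + 1.0878 + 0.9435
 = 4.47

4.47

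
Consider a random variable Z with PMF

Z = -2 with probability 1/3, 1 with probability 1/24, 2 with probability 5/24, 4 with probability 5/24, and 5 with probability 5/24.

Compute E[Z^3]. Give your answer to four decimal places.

E[Z^3] = Σ z^3·P(Z=z)
 = (-8)·1/3 + 1·1/24 + 8·5/24 + 64·5/24 + 125·5/24
 = (-8/3) + 1/24 + 5/3 + 40/3 + 625/24
 = 461/12

38.4167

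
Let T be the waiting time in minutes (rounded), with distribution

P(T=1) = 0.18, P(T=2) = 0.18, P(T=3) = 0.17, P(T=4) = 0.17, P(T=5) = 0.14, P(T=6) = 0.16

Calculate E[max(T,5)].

5.16

E[max(T,5)] = Σ max(t,5)·P(T=t)
 = 5·0.18 + 5·0.18 + 5·0.17 + 5·0.17 + 5·0.14 + 6·0.16
 = 0.9 + 0.9 + 0.85 + 0.85 + 0.7 + 0.96
 = 5.16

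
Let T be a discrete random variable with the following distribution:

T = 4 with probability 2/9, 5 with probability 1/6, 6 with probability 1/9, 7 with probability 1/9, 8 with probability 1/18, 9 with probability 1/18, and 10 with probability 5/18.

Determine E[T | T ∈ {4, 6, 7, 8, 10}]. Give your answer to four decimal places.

7.1429

P(T ∈ {4, 6, 7, 8, 10}) = 2/9 + 1/9 + 1/9 + 1/18 + 5/18 = 7/9.
E[T | T ∈ {4, 6, 7, 8, 10}] = [4·2/9 + 6·1/9 + 7·1/9 + 8·1/18 + 10·5/18] / (7/9)
 = 50/9 / (7/9)
 = 50/7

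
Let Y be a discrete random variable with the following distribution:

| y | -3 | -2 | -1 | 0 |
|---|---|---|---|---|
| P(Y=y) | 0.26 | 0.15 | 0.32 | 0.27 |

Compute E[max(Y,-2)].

-1.14

E[max(Y,-2)] = Σ max(y,-2)·P(Y=y)
 = (-2)·0.26 + (-2)·0.15 + (-1)·0.32 + 0·0.27
 = (-0.52) + (-0.3) + (-0.32) + 0
 = -1.14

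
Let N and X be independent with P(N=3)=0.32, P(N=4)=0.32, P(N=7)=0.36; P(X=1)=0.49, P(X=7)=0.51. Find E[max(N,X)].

5.9024

E[max(N,X)] = Σ_n Σ_x max(n,x) · P(N=n)P(X=x)
 = 3·0.1568 + 7·0.1632 + 4·0.1568 + 7·0.1632 + 7·0.1764 + 7·0.1836
 = 0.4704 + 1.1424 + 0.6272 + 1.1424 + 1.2348 + 1.2852
 = 5.9024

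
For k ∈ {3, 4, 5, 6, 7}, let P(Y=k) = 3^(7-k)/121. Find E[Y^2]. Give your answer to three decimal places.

12.752

E[Y^2] = Σ y^2·P(Y=y)
 = 9·81/121 + 16·27/121 + 25·9/121 + 36·3/121 + 49·1/121
 = 729/121 + 432/121 + 225/121 + 108/121 + 49/121
 = 1543/121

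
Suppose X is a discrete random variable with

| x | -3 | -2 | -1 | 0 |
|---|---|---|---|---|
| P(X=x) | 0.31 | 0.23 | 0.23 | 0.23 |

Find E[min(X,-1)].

E[min(X,-1)] = Σ min(x,-1)·P(X=x)
 = (-3)·0.31 + (-2)·0.23 + (-1)·0.23 + (-1)·0.23
 = (-0.93) + (-0.46) + (-0.23) + (-0.23)
 = -1.85

-1.85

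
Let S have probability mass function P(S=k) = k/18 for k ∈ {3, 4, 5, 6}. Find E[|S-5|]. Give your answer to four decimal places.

0.8889

E[|S-5|] = Σ |s-5|·P(S=s)
 = 2·1/6 + 1·2/9 + 0·5/18 + 1·1/3
 = 1/3 + 2/9 + 0 + 1/3
 = 8/9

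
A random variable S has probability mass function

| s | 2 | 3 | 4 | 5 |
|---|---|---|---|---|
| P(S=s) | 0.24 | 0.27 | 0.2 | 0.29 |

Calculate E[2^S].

E[2^S] = Σ 2^s·P(S=s)
 = 4·0.24 + 8·0.27 + 16·0.2 + 32·0.29
 = 0.96 + 2.16 + 3.2 + 9.28
 = 15.6

15.6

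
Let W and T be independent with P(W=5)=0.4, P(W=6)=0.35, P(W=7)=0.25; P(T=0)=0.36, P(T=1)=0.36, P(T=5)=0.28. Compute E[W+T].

E[W+T] = Σ_w Σ_t (w+t) · P(W=w)P(T=t)
 = 5·0.144 + 6·0.144 + 10·0.112 + 6·0.126 + 7·0.126 + 11·0.098 + 7·0.09 + 8·0.09 + 12·0.07
 = 0.72 + 0.864 + 1.12 + 0.756 + 0.882 + 1.078 + 0.63 + 0.72 + 0.84
 = 7.61

7.61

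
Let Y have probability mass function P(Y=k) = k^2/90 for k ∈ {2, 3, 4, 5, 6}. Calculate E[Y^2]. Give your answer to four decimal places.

25.2667

E[Y^2] = Σ y^2·P(Y=y)
 = 4·2/45 + 9·1/10 + 16·8/45 + 25·5/18 + 36·2/5
 = 8/45 + 9/10 + 128/45 + 125/18 + 72/5
 = 379/15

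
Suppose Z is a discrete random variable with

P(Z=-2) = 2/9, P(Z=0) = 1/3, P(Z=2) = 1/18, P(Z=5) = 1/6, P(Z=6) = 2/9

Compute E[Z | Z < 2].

-0.8

P(Z < 2) = 2/9 + 1/3 = 5/9.
E[Z | Z < 2] = [(-2)·2/9 + 0·1/3] / (5/9)
 = -4/9 / (5/9)
 = -4/5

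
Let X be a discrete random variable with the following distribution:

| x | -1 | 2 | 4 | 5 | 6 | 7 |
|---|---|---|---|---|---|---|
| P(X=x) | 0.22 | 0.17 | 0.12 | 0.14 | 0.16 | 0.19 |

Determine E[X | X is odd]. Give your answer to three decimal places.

3.291

P(X is odd) = 0.22 + 0.14 + 0.19 = 0.55.
E[X | X is odd] = [(-1)·0.22 + 5·0.14 + 7·0.19] / 0.55
 = 1.81 / 0.55
 = 181/55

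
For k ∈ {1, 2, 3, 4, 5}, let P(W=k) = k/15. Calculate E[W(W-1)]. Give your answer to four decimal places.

11.3333

E[W(W-1)] = Σ w(w-1)·P(W=w)
 = 0·1/15 + 2·2/15 + 6·1/5 + 12·4/15 + 20·1/3
 = 0 + 4/15 + 6/5 + 16/5 + 20/3
 = 34/3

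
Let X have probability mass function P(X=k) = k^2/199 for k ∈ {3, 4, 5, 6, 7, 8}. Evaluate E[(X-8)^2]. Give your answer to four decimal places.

E[(X-8)^2] = Σ (x-8)^2·P(X=x)
 = 25·9/199 + 16·16/199 + 9·25/199 + 4·36/199 + 1·49/199 + 0·64/199
 = 225/199 + 256/199 + 225/199 + 144/199 + 49/199 + 0
 = 899/199

4.5176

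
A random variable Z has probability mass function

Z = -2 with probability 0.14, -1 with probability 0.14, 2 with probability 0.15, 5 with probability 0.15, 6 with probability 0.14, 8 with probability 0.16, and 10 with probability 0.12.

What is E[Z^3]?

E[Z^3] = Σ z^3·P(Z=z)
 = (-8)·0.14 + (-1)·0.14 + 8·0.15 + 125·0.15 + 216·0.14 + 512·0.16 + 1000·0.12
 = (-1.12) + (-0.14) + 1.2 + 18.75 + 30.24 + 81.92 + 120
 = 250.85

250.85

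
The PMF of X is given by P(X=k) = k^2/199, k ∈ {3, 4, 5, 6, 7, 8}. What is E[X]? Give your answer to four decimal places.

6.4673

E[X] = Σ x·P(X=x)
 = 3·9/199 + 4·16/199 + 5·25/199 + 6·36/199 + 7·49/199 + 8·64/199
 = 27/199 + 64/199 + 125/199 + 216/199 + 343/199 + 512/199
 = 1287/199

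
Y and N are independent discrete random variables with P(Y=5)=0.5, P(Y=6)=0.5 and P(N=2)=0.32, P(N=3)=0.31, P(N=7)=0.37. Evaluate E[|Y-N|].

2.45

E[|Y-N|] = Σ_y Σ_n |y-n| · P(Y=y)P(N=n)
 = 3·0.16 + 2·0.155 + 2·0.185 + 4·0.16 + 3·0.155 + 1·0.185
 = 0.48 + 0.31 + 0.37 + 0.64 + 0.465 + 0.185
 = 2.45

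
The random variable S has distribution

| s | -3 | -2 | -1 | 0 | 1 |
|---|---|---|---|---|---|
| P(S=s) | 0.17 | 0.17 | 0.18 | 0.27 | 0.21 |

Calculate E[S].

-0.82

E[S] = Σ s·P(S=s)
 = (-3)·0.17 + (-2)·0.17 + (-1)·0.18 + 0·0.27 + 1·0.21
 = (-0.51) + (-0.34) + (-0.18) + 0 + 0.21
 = -0.82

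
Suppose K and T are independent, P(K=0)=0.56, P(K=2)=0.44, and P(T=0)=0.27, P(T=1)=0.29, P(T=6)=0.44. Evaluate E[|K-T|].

E[|K-T|] = Σ_k Σ_t |k-t| · P(K=k)P(T=t)
 = 0·0.1512 + 1·0.1624 + 6·0.2464 + 2·0.1188 + 1·0.1276 + 4·0.1936
 = 0 + 0.1624 + 1.4784 + 0.2376 + 0.1276 + 0.7744
 = 2.7804

2.7804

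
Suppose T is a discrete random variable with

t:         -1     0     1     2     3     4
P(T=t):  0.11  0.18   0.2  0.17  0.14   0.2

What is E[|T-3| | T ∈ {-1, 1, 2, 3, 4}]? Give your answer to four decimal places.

P(T ∈ {-1, 1, 2, 3, 4}) = 0.11 + 0.2 + 0.17 + 0.14 + 0.2 = 0.82.
E[|T-3| | T ∈ {-1, 1, 2, 3, 4}] = [4·0.11 + 2·0.2 + 1·0.17 + 0·0.14 + 1·0.2] / 0.82
 = 1.21 / 0.82
 = 121/82

1.4756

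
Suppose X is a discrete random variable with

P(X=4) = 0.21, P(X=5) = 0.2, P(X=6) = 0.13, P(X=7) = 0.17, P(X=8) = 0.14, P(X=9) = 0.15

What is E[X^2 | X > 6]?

64

P(X > 6) = 0.17 + 0.14 + 0.15 = 0.46.
E[X^2 | X > 6] = [49·0.17 + 64·0.14 + 81·0.15] / 0.46
 = 29.44 / 0.46
 = 64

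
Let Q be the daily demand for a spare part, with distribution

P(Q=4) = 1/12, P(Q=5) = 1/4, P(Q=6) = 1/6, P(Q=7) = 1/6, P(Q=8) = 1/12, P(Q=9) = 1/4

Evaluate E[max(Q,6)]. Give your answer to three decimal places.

7.083

E[max(Q,6)] = Σ max(q,6)·P(Q=q)
 = 6·1/12 + 6·1/4 + 6·1/6 + 7·1/6 + 8·1/12 + 9·1/4
 = 1/2 + 3/2 + 1 + 7/6 + 2/3 + 9/4
 = 85/12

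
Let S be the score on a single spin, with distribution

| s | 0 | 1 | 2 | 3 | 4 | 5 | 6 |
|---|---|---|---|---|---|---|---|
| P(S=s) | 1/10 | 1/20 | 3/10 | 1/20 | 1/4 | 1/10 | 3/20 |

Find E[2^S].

E[2^S] = Σ 2^s·P(S=s)
 = 1·1/10 + 2·1/20 + 4·3/10 + 8·1/20 + 16·1/4 + 32·1/10 + 64·3/20
 = 1/10 + 1/10 + 6/5 + 2/5 + 4 + 16/5 + 48/5
 = 93/5

18.6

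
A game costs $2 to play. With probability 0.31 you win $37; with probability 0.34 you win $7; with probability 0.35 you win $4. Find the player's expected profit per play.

E[payout] = 37·0.31 + 7·0.34 + 4·0.35
 = 11.47 + 2.38 + 1.4
 = 15.25
Net = 15.25 - 2 = 13.25

13.25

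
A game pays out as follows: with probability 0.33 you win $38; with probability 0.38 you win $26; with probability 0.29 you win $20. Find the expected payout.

28.22

E[payout] = 38·0.33 + 26·0.38 + 20·0.29
 = 12.54 + 9.88 + 5.8
 = 28.22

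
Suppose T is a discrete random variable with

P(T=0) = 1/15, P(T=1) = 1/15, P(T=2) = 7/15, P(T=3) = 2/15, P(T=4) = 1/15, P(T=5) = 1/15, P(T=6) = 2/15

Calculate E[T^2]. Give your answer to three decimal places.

E[T^2] = Σ t^2·P(T=t)
 = 0·1/15 + 1·1/15 + 4·7/15 + 9·2/15 + 16·1/15 + 25·1/15 + 36·2/15
 = 0 + 1/15 + 28/15 + 6/5 + 16/15 + 5/3 + 24/5
 = 32/3

10.667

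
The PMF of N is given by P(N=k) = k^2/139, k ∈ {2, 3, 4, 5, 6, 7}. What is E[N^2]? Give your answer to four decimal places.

E[N^2] = Σ n^2·P(N=n)
 = 4·4/139 + 9·9/139 + 16·16/139 + 25·25/139 + 36·36/139 + 49·49/139
 = 16/139 + 81/139 + 256/139 + 625/139 + 1296/139 + 2401/139
 = 4675/139

33.6331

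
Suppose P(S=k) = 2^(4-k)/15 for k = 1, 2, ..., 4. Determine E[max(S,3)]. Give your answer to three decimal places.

3.067

E[max(S,3)] = Σ max(s,3)·P(S=s)
 = 3·8/15 + 3·4/15 + 3·2/15 + 4·1/15
 = 8/5 + 4/5 + 2/5 + 4/15
 = 46/15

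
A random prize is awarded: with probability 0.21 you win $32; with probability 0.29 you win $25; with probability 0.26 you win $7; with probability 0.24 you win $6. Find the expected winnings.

E[payout] = 32·0.21 + 25·0.29 + 7·0.26 + 6·0.24
 = 6.72 + 7.25 + 1.82 + 1.44
 = 17.23

17.23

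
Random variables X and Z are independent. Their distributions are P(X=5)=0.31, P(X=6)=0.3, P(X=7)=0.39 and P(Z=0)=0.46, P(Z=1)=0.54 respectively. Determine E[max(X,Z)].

6.08

E[max(X,Z)] = Σ_x Σ_z max(x,z) · P(X=x)P(Z=z)
 = 5·0.1426 + 5·0.1674 + 6·0.138 + 6·0.162 + 7·0.1794 + 7·0.2106
 = 0.713 + 0.837 + 0.828 + 0.972 + 1.2558 + 1.4742
 = 6.08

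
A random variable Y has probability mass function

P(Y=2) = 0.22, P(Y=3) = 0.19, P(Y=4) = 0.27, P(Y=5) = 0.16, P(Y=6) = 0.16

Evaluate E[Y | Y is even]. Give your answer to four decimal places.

3.8154

P(Y is even) = 0.22 + 0.27 + 0.16 = 0.65.
E[Y | Y is even] = [2·0.22 + 4·0.27 + 6·0.16] / 0.65
 = 2.48 / 0.65
 = 248/65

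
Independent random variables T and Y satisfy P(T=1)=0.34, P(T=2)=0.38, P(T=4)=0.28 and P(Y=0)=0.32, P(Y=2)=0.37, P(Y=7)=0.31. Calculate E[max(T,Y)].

E[max(T,Y)] = Σ_t Σ_y max(t,y) · P(T=t)P(Y=y)
 = 1·0.1088 + 2·0.1258 + 7·0.1054 + 2·0.1216 + 2·0.1406 + 7·0.1178 + 4·0.0896 + 4·0.1036 + 7·0.0868
 = 0.1088 + 0.2516 + 0.7378 + 0.2432 + 0.2812 + 0.8246 + 0.3584 + 0.4144 + 0.6076
 = 3.8276

3.8276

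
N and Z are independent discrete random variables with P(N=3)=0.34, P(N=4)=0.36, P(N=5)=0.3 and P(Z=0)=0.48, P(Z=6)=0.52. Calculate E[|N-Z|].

2.9616

E[|N-Z|] = Σ_n Σ_z |n-z| · P(N=n)P(Z=z)
 = 3·0.1632 + 3·0.1768 + 4·0.1728 + 2·0.1872 + 5·0.144 + 1·0.156
 = 0.4896 + 0.5304 + 0.6912 + 0.3744 + 0.72 + 0.156
 = 2.9616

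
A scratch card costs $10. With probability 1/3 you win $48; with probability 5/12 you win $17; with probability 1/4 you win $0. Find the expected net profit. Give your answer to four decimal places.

E[payout] = 48·1/3 + 17·5/12 + 0·1/4
 = 16 + 85/12 + 0
 = 277/12
Net = 277/12 - 10 = 157/12

13.0833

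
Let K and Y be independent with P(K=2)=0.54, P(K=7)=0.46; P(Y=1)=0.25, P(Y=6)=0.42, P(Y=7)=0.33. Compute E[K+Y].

9.38

E[K+Y] = Σ_k Σ_y (k+y) · P(K=k)P(Y=y)
 = 3·0.135 + 8·0.2268 + 9·0.1782 + 8·0.115 + 13·0.1932 + 14·0.1518
 = 0.405 + 1.8144 + 1.6038 + 0.92 + 2.5116 + 2.1252
 = 9.38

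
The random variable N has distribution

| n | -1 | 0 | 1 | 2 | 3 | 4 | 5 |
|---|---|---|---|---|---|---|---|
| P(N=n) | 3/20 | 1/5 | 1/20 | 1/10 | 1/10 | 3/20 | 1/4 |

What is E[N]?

2.25

E[N] = Σ n·P(N=n)
 = (-1)·3/20 + 0·1/5 + 1·1/20 + 2·1/10 + 3·1/10 + 4·3/20 + 5·1/4
 = (-3/20) + 0 + 1/20 + 1/5 + 3/10 + 3/5 + 5/4
 = 9/4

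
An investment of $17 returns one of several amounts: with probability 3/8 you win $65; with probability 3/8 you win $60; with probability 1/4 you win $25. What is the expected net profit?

36.125

E[payout] = 65·3/8 + 60·3/8 + 25·1/4
 = 195/8 + 45/2 + 25/4
 = 425/8
Net = 425/8 - 17 = 289/8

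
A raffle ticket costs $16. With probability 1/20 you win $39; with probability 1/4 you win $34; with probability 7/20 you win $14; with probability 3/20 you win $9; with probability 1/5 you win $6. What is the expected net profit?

1.9

E[payout] = 39·1/20 + 34·1/4 + 14·7/20 + 9·3/20 + 6·1/5
 = 39/20 + 17/2 + 49/10 + 27/20 + 6/5
 = 179/10
Net = 179/10 - 16 = 19/10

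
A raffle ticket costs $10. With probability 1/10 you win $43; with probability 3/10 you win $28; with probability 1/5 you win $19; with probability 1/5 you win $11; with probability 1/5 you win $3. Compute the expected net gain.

E[payout] = 43·1/10 + 28·3/10 + 19·1/5 + 11·1/5 + 3·1/5
 = 43/10 + 42/5 + 19/5 + 11/5 + 3/5
 = 193/10
Net = 193/10 - 10 = 93/10

9.3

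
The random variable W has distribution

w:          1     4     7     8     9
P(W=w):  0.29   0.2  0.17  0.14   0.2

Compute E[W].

5.2

E[W] = Σ w·P(W=w)
 = 1·0.29 + 4·0.2 + 7·0.17 + 8·0.14 + 9·0.2
 = 0.29 + 0.8 + 1.19 + 1.12 + 1.8
 = 5.2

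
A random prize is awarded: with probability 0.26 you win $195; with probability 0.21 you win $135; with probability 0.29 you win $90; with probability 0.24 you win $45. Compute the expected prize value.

E[payout] = 195·0.26 + 135·0.21 + 90·0.29 + 45·0.24
 = 50.7 + 28.35 + 26.1 + 10.8
 = 115.95

115.95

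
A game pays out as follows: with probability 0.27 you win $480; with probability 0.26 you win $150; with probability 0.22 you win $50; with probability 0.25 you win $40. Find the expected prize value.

E[payout] = 480·0.27 + 150·0.26 + 50·0.22 + 40·0.25
 = 129.6 + 39 + 11 + 10
 = 189.6

189.6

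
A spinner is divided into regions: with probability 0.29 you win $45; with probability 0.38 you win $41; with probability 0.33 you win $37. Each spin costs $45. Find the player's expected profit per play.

E[payout] = 45·0.29 + 41·0.38 + 37·0.33
 = 13.05 + 15.58 + 12.21
 = 40.84
Net = 40.84 - 45 = -4.16

-4.16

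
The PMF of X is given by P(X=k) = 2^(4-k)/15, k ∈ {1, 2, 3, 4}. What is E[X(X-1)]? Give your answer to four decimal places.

E[X(X-1)] = Σ x(x-1)·P(X=x)
 = 0·8/15 + 2·4/15 + 6·2/15 + 12·1/15
 = 0 + 8/15 + 4/5 + 4/5
 = 32/15

2.1333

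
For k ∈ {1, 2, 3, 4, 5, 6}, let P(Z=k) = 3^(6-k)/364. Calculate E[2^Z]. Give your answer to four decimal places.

E[2^Z] = Σ 2^z·P(Z=z)
 = 2·243/364 + 4·81/364 + 8·27/364 + 16·9/364 + 32·3/364 + 64·1/364
 = 243/182 + 81/91 + 54/91 + 36/91 + 24/91 + 16/91
 = 95/26

3.6538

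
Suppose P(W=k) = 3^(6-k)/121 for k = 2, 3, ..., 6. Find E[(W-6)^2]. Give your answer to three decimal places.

E[(W-6)^2] = Σ (w-6)^2·P(W=w)
 = 16·81/121 + 9·27/121 + 4·9/121 + 1·3/121 + 0·1/121
 = 1296/121 + 243/121 + 36/121 + 3/121 + 0
 = 1578/121

13.041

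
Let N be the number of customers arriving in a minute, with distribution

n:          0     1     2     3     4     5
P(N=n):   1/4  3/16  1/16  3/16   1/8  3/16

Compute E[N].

2.3125

E[N] = Σ n·P(N=n)
 = 0·1/4 + 1·3/16 + 2·1/16 + 3·3/16 + 4·1/8 + 5·3/16
 = 0 + 3/16 + 1/8 + 9/16 + 1/2 + 15/16
 = 37/16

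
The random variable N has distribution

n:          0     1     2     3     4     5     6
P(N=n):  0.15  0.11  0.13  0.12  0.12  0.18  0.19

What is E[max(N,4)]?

E[max(N,4)] = Σ max(n,4)·P(N=n)
 = 4·0.15 + 4·0.11 + 4·0.13 + 4·0.12 + 4·0.12 + 5·0.18 + 6·0.19
 = 0.6 + 0.44 + 0.52 + 0.48 + 0.48 + 0.9 + 1.14
 = 4.56

4.56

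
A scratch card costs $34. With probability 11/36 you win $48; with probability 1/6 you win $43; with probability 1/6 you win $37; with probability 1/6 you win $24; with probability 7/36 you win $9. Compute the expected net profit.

E[payout] = 48·11/36 + 43·1/6 + 37·1/6 + 24·1/6 + 9·7/36
 = 44/3 + 43/6 + 37/6 + 4 + 7/4
 = 135/4
Net = 135/4 - 34 = -1/4

-0.25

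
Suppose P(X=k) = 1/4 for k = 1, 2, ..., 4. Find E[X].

2.5

E[X] = Σ x·P(X=x)
 = 1·1/4 + 2·1/4 + 3·1/4 + 4·1/4
 = 1/4 + 1/2 + 3/4 + 1
 = 5/2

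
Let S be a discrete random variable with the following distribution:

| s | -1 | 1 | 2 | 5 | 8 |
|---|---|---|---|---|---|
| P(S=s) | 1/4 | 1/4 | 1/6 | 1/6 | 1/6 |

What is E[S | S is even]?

P(S is even) = 1/6 + 1/6 = 1/3.
E[S | S is even] = [2·1/6 + 8·1/6] / (1/3)
 = 5/3 / (1/3)
 = 5

5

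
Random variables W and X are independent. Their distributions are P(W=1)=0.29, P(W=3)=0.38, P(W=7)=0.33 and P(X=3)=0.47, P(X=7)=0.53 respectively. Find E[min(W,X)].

3.1196

E[min(W,X)] = Σ_w Σ_x min(w,x) · P(W=w)P(X=x)
 = 1·0.1363 + 1·0.1537 + 3·0.1786 + 3·0.2014 + 3·0.1551 + 7·0.1749
 = 0.1363 + 0.1537 + 0.5358 + 0.6042 + 0.4653 + 1.2243
 = 3.1196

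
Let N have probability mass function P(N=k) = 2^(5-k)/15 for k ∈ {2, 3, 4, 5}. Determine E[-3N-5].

-13.2

E[-3N-5] = Σ (-3n-5)·P(N=n)
 = (-11)·8/15 + (-14)·4/15 + (-17)·2/15 + (-20)·1/15
 = (-88/15) + (-56/15) + (-34/15) + (-4/3)
 = -66/5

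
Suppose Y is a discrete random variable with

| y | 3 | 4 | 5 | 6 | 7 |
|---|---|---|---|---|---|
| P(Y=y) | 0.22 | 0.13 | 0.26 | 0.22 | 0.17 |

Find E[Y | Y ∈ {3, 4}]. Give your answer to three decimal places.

3.371

P(Y ∈ {3, 4}) = 0.22 + 0.13 = 0.35.
E[Y | Y ∈ {3, 4}] = [3·0.22 + 4·0.13] / 0.35
 = 1.18 / 0.35
 = 118/35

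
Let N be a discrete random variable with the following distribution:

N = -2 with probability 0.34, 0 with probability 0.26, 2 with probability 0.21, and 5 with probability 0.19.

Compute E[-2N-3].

E[-2N-3] = Σ (-2n-3)·P(N=n)
 = 1·0.34 + (-3)·0.26 + (-7)·0.21 + (-13)·0.19
 = 0.34 + (-0.78) + (-1.47) + (-2.47)
 = -4.38

-4.38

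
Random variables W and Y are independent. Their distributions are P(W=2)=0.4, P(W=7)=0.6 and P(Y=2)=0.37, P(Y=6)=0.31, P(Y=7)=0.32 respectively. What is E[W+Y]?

E[W+Y] = Σ_w Σ_y (w+y) · P(W=w)P(Y=y)
 = 4·0.148 + 8·0.124 + 9·0.128 + 9·0.222 + 13·0.186 + 14·0.192
 = 0.592 + 0.992 + 1.152 + 1.998 + 2.418 + 2.688
 = 9.84

9.84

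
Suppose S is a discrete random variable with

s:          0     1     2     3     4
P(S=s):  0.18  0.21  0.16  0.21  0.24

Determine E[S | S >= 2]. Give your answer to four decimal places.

3.1311

P(S >= 2) = 0.16 + 0.21 + 0.24 = 0.61.
E[S | S >= 2] = [2·0.16 + 3·0.21 + 4·0.24] / 0.61
 = 1.91 / 0.61
 = 191/61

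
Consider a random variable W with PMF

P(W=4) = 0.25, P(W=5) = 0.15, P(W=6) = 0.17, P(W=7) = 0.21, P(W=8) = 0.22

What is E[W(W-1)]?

E[W(W-1)] = Σ w(w-1)·P(W=w)
 = 12·0.25 + 20·0.15 + 30·0.17 + 42·0.21 + 56·0.22
 = 3 + 3 + 5.1 + 8.82 + 12.32
 = 32.24

32.24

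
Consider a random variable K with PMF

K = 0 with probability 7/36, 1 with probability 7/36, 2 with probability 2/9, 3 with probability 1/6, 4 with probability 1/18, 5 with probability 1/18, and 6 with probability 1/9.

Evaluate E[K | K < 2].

0.5

P(K < 2) = 7/36 + 7/36 = 7/18.
E[K | K < 2] = [0·7/36 + 1·7/36] / (7/18)
 = 7/36 / (7/18)
 = 1/2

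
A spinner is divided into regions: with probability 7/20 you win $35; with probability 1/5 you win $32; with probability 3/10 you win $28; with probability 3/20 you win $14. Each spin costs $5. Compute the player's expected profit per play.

E[payout] = 35·7/20 + 32·1/5 + 28·3/10 + 14·3/20
 = 49/4 + 32/5 + 42/5 + 21/10
 = 583/20
Net = 583/20 - 5 = 483/20

24.15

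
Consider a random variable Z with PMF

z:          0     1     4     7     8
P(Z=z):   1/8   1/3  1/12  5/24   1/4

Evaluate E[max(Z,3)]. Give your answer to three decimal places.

E[max(Z,3)] = Σ max(z,3)·P(Z=z)
 = 3·1/8 + 3·1/3 + 4·1/12 + 7·5/24 + 8·1/4
 = 3/8 + 1 + 1/3 + 35/24 + 2
 = 31/6

5.167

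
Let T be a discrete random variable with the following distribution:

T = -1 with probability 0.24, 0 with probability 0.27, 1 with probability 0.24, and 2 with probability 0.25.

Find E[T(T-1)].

E[T(T-1)] = Σ t(t-1)·P(T=t)
 = 2·0.24 + 0·0.27 + 0·0.24 + 2·0.25
 = 0.48 + 0 + 0 + 0.5
 = 0.98

0.98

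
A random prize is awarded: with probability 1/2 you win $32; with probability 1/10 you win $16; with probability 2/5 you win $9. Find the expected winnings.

21.2

E[payout] = 32·1/2 + 16·1/10 + 9·2/5
 = 16 + 8/5 + 18/5
 = 106/5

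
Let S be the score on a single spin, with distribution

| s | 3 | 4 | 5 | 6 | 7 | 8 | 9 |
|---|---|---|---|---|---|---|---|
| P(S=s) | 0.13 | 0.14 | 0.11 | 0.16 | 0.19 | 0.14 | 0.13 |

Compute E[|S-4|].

E[|S-4|] = Σ |s-4|·P(S=s)
 = 1·0.13 + 0·0.14 + 1·0.11 + 2·0.16 + 3·0.19 + 4·0.14 + 5·0.13
 = 0.13 + 0 + 0.11 + 0.32 + 0.57 + 0.56 + 0.65
 = 2.34

2.34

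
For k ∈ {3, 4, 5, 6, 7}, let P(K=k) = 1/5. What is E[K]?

5

E[K] = Σ k·P(K=k)
 = 3·1/5 + 4·1/5 + 5·1/5 + 6·1/5 + 7·1/5
 = 3/5 + 4/5 + 1 + 6/5 + 7/5
 = 5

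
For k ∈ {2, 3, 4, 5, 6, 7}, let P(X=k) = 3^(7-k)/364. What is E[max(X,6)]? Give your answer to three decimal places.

E[max(X,6)] = Σ max(x,6)·P(X=x)
 = 6·243/364 + 6·81/364 + 6·27/364 + 6·9/364 + 6·3/364 + 7·1/364
 = 729/182 + 243/182 + 81/182 + 27/182 + 9/182 + 1/52
 = 2185/364

6.003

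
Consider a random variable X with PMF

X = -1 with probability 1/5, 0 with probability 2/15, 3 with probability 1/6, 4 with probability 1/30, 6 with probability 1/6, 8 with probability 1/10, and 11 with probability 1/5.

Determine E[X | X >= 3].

6.95

P(X >= 3) = 1/6 + 1/30 + 1/6 + 1/10 + 1/5 = 2/3.
E[X | X >= 3] = [3·1/6 + 4·1/30 + 6·1/6 + 8·1/10 + 11·1/5] / (2/3)
 = 139/30 / (2/3)
 = 139/20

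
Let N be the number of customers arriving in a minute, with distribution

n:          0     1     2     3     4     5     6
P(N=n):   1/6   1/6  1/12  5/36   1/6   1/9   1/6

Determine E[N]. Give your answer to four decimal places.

E[N] = Σ n·P(N=n)
 = 0·1/6 + 1·1/6 + 2·1/12 + 3·5/36 + 4·1/6 + 5·1/9 + 6·1/6
 = 0 + 1/6 + 1/6 + 5/12 + 2/3 + 5/9 + 1
 = 107/36

2.9722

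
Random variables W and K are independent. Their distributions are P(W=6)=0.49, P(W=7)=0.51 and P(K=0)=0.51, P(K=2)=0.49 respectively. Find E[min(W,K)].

0.98

E[min(W,K)] = Σ_w Σ_k min(w,k) · P(W=w)P(K=k)
 = 0·0.2499 + 2·0.2401 + 0·0.2601 + 2·0.2499
 = 0 + 0.4802 + 0 + 0.4998
 = 0.98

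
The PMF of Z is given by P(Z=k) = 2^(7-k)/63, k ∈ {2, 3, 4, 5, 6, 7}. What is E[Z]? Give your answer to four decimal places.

E[Z] = Σ z·P(Z=z)
 = 2·32/63 + 3·16/63 + 4·8/63 + 5·4/63 + 6·2/63 + 7·1/63
 = 64/63 + 16/21 + 32/63 + 20/63 + 4/21 + 1/9
 = 61/21

2.9048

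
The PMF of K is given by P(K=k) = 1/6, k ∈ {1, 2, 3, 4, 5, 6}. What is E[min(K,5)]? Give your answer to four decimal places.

3.3333

E[min(K,5)] = Σ min(k,5)·P(K=k)
 = 1·1/6 + 2·1/6 + 3·1/6 + 4·1/6 + 5·1/6 + 5·1/6
 = 1/6 + 1/3 + 1/2 + 2/3 + 5/6 + 5/6
 = 10/3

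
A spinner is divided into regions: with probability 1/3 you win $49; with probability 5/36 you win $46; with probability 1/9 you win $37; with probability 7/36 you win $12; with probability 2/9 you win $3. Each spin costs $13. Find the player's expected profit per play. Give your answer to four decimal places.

16.8333

E[payout] = 49·1/3 + 46·5/36 + 37·1/9 + 12·7/36 + 3·2/9
 = 49/3 + 115/18 + 37/9 + 7/3 + 2/3
 = 179/6
Net = 179/6 - 13 = 101/6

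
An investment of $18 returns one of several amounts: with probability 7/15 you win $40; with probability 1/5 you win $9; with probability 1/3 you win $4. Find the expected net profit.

E[payout] = 40·7/15 + 9·1/5 + 4·1/3
 = 56/3 + 9/5 + 4/3
 = 109/5
Net = 109/5 - 18 = 19/5

3.8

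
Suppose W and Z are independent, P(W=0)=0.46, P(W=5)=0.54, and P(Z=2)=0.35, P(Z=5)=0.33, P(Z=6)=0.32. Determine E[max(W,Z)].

4.837

E[max(W,Z)] = Σ_w Σ_z max(w,z) · P(W=w)P(Z=z)
 = 2·0.161 + 5·0.1518 + 6·0.1472 + 5·0.189 + 5·0.1782 + 6·0.1728
 = 0.322 + 0.759 + 0.8832 + 0.945 + 0.891 + 1.0368
 = 4.837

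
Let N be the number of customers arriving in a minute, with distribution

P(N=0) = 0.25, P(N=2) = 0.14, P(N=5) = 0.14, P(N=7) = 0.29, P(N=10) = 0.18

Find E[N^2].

36.27

E[N^2] = Σ n^2·P(N=n)
 = 0·0.25 + 4·0.14 + 25·0.14 + 49·0.29 + 100·0.18
 = 0 + 0.56 + 3.5 + 14.21 + 18
 = 36.27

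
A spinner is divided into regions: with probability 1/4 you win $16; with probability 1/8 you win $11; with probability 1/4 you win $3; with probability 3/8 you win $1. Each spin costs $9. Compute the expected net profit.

-2.5

E[payout] = 16·1/4 + 11·1/8 + 3·1/4 + 1·3/8
 = 4 + 11/8 + 3/4 + 3/8
 = 13/2
Net = 13/2 - 9 = -5/2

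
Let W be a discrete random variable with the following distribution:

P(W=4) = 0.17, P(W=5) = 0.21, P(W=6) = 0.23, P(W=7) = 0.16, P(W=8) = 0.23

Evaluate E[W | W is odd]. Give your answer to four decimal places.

5.8649

P(W is odd) = 0.21 + 0.16 = 0.37.
E[W | W is odd] = [5·0.21 + 7·0.16] / 0.37
 = 2.17 / 0.37
 = 217/37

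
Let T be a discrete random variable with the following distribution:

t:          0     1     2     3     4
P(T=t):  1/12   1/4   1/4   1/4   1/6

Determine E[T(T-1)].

E[T(T-1)] = Σ t(t-1)·P(T=t)
 = 0·1/12 + 0·1/4 + 2·1/4 + 6·1/4 + 12·1/6
 = 0 + 0 + 1/2 + 3/2 + 2
 = 4

4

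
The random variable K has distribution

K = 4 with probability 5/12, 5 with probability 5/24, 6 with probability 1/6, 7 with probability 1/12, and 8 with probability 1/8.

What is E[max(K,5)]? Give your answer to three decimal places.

E[max(K,5)] = Σ max(k,5)·P(K=k)
 = 5·5/12 + 5·5/24 + 6·1/6 + 7·1/12 + 8·1/8
 = 25/12 + 25/24 + 1 + 7/12 + 1
 = 137/24

5.708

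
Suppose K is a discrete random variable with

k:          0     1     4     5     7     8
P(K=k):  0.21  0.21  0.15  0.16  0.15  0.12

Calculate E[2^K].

E[2^K] = Σ 2^k·P(K=k)
 = 1·0.21 + 2·0.21 + 16·0.15 + 32·0.16 + 128·0.15 + 256·0.12
 = 0.21 + 0.42 + 2.4 + 5.12 + 19.2 + 30.72
 = 58.07

58.07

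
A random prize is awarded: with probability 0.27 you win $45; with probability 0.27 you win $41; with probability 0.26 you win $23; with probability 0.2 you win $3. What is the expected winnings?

29.8

E[payout] = 45·0.27 + 41·0.27 + 23·0.26 + 3·0.2
 = 12.15 + 11.07 + 5.98 + 0.6
 = 29.8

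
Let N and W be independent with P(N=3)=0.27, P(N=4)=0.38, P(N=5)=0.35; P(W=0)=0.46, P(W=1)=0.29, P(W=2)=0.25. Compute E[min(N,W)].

E[min(N,W)] = Σ_n Σ_w min(n,w) · P(N=n)P(W=w)
 = 0·0.1242 + 1·0.0783 + 2·0.0675 + 0·0.1748 + 1·0.1102 + 2·0.095 + 0·0.161 + 1·0.1015 + 2·0.0875
 = 0 + 0.0783 + 0.135 + 0 + 0.1102 + 0.19 + 0 + 0.1015 + 0.175
 = 0.79

0.79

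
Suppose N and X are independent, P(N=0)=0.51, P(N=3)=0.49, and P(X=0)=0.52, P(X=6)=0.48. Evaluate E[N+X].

4.35

E[N+X] = Σ_n Σ_x (n+x) · P(N=n)P(X=x)
 = 0·0.2652 + 6·0.2448 + 3·0.2548 + 9·0.2352
 = 0 + 1.4688 + 0.7644 + 2.1168
 = 4.35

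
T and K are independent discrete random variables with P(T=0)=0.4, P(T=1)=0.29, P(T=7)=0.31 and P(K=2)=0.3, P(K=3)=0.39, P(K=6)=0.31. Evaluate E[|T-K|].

3.2594

E[|T-K|] = Σ_t Σ_k |t-k| · P(T=t)P(K=k)
 = 2·0.12 + 3·0.156 + 6·0.124 + 1·0.087 + 2·0.1131 + 5·0.0899 + 5·0.093 + 4·0.1209 + 1·0.0961
 = 0.24 + 0.468 + 0.744 + 0.087 + 0.2262 + 0.4495 + 0.465 + 0.4836 + 0.0961
 = 3.2594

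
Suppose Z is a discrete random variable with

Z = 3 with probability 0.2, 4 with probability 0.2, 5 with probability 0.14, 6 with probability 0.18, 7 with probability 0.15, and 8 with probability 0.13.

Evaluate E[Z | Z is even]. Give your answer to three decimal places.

P(Z is even) = 0.2 + 0.18 + 0.13 = 0.51.
E[Z | Z is even] = [4·0.2 + 6·0.18 + 8·0.13] / 0.51
 = 2.92 / 0.51
 = 292/51

5.725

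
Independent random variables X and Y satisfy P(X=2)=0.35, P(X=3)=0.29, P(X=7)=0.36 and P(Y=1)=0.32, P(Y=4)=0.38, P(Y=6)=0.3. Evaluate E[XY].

E[XY] = Σ_x Σ_y xy · P(X=x)P(Y=y)
 = 2·0.112 + 8·0.133 + 12·0.105 + 3·0.0928 + 12·0.1102 + 18·0.087 + 7·0.1152 + 28·0.1368 + 42·0.108
 = 0.224 + 1.064 + 1.26 + 0.2784 + 1.3224 + 1.566 + 0.8064 + 3.8304 + 4.536
 = 14.8876

14.8876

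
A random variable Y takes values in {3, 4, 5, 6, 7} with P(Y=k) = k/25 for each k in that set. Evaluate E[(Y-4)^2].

E[(Y-4)^2] = Σ (y-4)^2·P(Y=y)
 = 1·3/25 + 0·4/25 + 1·1/5 + 4·6/25 + 9·7/25
 = 3/25 + 0 + 1/5 + 24/25 + 63/25
 = 19/5

3.8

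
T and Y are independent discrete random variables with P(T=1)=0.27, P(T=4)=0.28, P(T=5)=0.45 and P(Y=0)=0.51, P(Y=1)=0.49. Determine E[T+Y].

4.13

E[T+Y] = Σ_t Σ_y (t+y) · P(T=t)P(Y=y)
 = 1·0.1377 + 2·0.1323 + 4·0.1428 + 5·0.1372 + 5·0.2295 + 6·0.2205
 = 0.1377 + 0.2646 + 0.5712 + 0.686 + 1.1475 + 1.323
 = 4.13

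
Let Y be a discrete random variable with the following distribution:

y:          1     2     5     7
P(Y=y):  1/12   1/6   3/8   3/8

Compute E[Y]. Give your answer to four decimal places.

E[Y] = Σ y·P(Y=y)
 = 1·1/12 + 2·1/6 + 5·3/8 + 7·3/8
 = 1/12 + 1/3 + 15/8 + 21/8
 = 59/12

4.9167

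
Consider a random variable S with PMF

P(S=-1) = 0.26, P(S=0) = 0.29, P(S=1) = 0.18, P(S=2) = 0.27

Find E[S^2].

E[S^2] = Σ s^2·P(S=s)
 = 1·0.26 + 0·0.29 + 1·0.18 + 4·0.27
 = 0.26 + 0 + 0.18 + 1.08
 = 1.52

1.52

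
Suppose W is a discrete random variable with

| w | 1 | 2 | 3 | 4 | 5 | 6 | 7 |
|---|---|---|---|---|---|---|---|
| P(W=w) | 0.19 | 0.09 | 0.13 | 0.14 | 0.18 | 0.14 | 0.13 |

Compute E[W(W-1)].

E[W(W-1)] = Σ w(w-1)·P(W=w)
 = 0·0.19 + 2·0.09 + 6·0.13 + 12·0.14 + 20·0.18 + 30·0.14 + 42·0.13
 = 0 + 0.18 + 0.78 + 1.68 + 3.6 + 4.2 + 5.46
 = 15.9

15.9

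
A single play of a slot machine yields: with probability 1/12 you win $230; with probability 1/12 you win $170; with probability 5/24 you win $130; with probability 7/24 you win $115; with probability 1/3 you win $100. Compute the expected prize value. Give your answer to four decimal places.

127.2917

E[payout] = 230·1/12 + 170·1/12 + 130·5/24 + 115·7/24 + 100·1/3
 = 115/6 + 85/6 + 325/12 + 805/24 + 100/3
 = 3055/24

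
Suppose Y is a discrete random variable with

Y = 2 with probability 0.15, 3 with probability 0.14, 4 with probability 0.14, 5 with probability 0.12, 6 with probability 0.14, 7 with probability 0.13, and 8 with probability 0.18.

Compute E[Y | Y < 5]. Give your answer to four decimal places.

2.9767

P(Y < 5) = 0.15 + 0.14 + 0.14 = 0.43.
E[Y | Y < 5] = [2·0.15 + 3·0.14 + 4·0.14] / 0.43
 = 1.28 / 0.43
 = 128/43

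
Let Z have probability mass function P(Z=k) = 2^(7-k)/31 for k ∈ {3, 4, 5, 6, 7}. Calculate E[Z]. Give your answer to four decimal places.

E[Z] = Σ z·P(Z=z)
 = 3·16/31 + 4·8/31 + 5·4/31 + 6·2/31 + 7·1/31
 = 48/31 + 32/31 + 20/31 + 12/31 + 7/31
 = 119/31

3.8387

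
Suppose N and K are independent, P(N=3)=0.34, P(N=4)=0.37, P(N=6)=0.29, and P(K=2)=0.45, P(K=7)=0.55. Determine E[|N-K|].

2.526

E[|N-K|] = Σ_n Σ_k |n-k| · P(N=n)P(K=k)
 = 1·0.153 + 4·0.187 + 2·0.1665 + 3·0.2035 + 4·0.1305 + 1·0.1595
 = 0.153 + 0.748 + 0.333 + 0.6105 + 0.522 + 0.1595
 = 2.526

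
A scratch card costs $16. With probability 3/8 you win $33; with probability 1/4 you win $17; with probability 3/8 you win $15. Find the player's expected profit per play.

E[payout] = 33·3/8 + 17·1/4 + 15·3/8
 = 99/8 + 17/4 + 45/8
 = 89/4
Net = 89/4 - 16 = 25/4

6.25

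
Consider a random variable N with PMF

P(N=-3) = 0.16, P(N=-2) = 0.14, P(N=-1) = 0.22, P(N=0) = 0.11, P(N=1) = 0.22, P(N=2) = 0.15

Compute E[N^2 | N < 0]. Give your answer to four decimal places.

P(N < 0) = 0.16 + 0.14 + 0.22 = 0.52.
E[N^2 | N < 0] = [9·0.16 + 4·0.14 + 1·0.22] / 0.52
 = 2.22 / 0.52
 = 111/26

4.2692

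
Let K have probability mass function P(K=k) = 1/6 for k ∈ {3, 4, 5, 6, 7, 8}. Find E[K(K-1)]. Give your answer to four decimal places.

E[K(K-1)] = Σ k(k-1)·P(K=k)
 = 6·1/6 + 12·1/6 + 20·1/6 + 30·1/6 + 42·1/6 + 56·1/6
 = 1 + 2 + 10/3 + 5 + 7 + 28/3
 = 83/3

27.6667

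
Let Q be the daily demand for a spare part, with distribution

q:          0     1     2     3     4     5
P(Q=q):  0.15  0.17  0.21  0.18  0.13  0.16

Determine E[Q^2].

E[Q^2] = Σ q^2·P(Q=q)
 = 0·0.15 + 1·0.17 + 4·0.21 + 9·0.18 + 16·0.13 + 25·0.16
 = 0 + 0.17 + 0.84 + 1.62 + 2.08 + 4
 = 8.71

8.71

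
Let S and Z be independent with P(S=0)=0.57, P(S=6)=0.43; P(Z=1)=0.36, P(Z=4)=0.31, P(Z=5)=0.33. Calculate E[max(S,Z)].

E[max(S,Z)] = Σ_s Σ_z max(s,z) · P(S=s)P(Z=z)
 = 1·0.2052 + 4·0.1767 + 5·0.1881 + 6·0.1548 + 6·0.1333 + 6·0.1419
 = 0.2052 + 0.7068 + 0.9405 + 0.9288 + 0.7998 + 0.8514
 = 4.4325

4.4325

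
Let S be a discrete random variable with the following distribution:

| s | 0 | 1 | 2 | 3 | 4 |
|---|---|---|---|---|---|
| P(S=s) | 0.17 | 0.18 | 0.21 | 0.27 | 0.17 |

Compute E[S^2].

6.17

E[S^2] = Σ s^2·P(S=s)
 = 0·0.17 + 1·0.18 + 4·0.21 + 9·0.27 + 16·0.17
 = 0 + 0.18 + 0.84 + 2.43 + 2.72
 = 6.17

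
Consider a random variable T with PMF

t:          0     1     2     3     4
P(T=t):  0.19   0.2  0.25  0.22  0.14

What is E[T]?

1.92

E[T] = Σ t·P(T=t)
 = 0·0.19 + 1·0.2 + 2·0.25 + 3·0.22 + 4·0.14
 = 0 + 0.2 + 0.5 + 0.66 + 0.56
 = 1.92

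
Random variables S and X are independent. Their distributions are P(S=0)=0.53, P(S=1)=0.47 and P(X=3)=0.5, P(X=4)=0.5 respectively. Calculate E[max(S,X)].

3.5

E[max(S,X)] = Σ_s Σ_x max(s,x) · P(S=s)P(X=x)
 = 3·0.265 + 4·0.265 + 3·0.235 + 4·0.235
 = 0.795 + 1.06 + 0.705 + 0.94
 = 3.5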